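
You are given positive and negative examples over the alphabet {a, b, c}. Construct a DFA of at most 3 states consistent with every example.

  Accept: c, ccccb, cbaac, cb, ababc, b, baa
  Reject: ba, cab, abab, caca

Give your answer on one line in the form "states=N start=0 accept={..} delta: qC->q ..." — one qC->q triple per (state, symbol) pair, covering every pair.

Grow the machine one transition at a time. Run the examples from 0; the earliest place one falls off (shortest prefix, ties alphabetical) gets sent to the lowest-numbered state that keeps every Accept/Reject pair distinguishable — a pair clashes when both reach the same state with identical unread suffix — and to a fresh state only if none does.
a: 0a undefined. 0a->0: ok.
b: 0b undefined. 0b->0: no, b/ba meet in 0. Open state 1: 0b->1.
c: 0c undefined. 0c->0: no, c/caca meet in 0. 0c->1: ok.
ba: 1a undefined. 1a->0: no, c/cab meet in 1. 1a->1: no, c/ba meet in 1. Open state 2: 1a->2.
cb: 1b undefined. 1b->0: ok.
cc: 1c undefined. 1c->0: ok.
baa: 2a undefined. 2a->0: ok.
cab: 2b undefined. 2b->0: no, cb/cab meet in 0. 2b->1: no, c/cab meet in 1. 2b->2: ok.
cac: 2c undefined. 2c->0: no, cb/caca meet in 0. 2c->1: ok.
All examples now run through 3 states with every (state, symbol) defined. Accept strings end in {0,1}, Reject strings end in {2}; accept={0,1}.

states=3 start=0 accept={0,1} delta: 0a->0 0b->1 0c->1 1a->2 1b->0 1c->0 2a->0 2b->2 2c->1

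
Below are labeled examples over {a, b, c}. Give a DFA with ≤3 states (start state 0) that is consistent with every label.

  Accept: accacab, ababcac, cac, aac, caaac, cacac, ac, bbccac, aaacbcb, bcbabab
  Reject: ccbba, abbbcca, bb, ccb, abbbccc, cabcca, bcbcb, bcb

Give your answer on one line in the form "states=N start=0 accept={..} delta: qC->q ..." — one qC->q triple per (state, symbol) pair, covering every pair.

Grow the machine one transition at a time. Run the examples from 0; the earliest place one falls off (shortest prefix, ties alphabetical) gets sent to the lowest-numbered state that keeps every Accept/Reject pair distinguishable — a pair clashes when both reach the same state with identical unread suffix — and to a fresh state only if none does.
a: 0a undefined. 0a->0: ok.
b: 0b undefined. 0b->0: no, aaacbcb/bcbcb meet in 0 with "cbcb" left. Open state 1: 0b->1.
c: 0c undefined. 0c->0: no, accacab/ccb meet in 1. 0c->1: ok.
bb: 1b undefined. 1b->0: no, aaacbcb/bb meet in 0. 1b->1: no, aac/bb meet in 1. Open state 2: 1b->2.
bc: 1c undefined. 1c->0: no, aac/ccb meet in 1. 1c->1: no, aaacbcb/bcbcb meet in 2 with "cb" left. 1c->2: ok.
ca: 1a undefined. 1a->0: ok.
bbc: 2c undefined. 2c->0: ok.
bcb: 2b undefined. 2b->0: ok.
acca: 2a undefined. 2a->0: ok.
All examples now run through 3 states with every (state, symbol) defined. Accept strings end in {1}, Reject strings end in {0,2}; accept={1}.

states=3 start=0 accept={1} delta: 0a->0 0b->1 0c->1 1a->0 1b->2 1c->2 2a->0 2b->0 2c->0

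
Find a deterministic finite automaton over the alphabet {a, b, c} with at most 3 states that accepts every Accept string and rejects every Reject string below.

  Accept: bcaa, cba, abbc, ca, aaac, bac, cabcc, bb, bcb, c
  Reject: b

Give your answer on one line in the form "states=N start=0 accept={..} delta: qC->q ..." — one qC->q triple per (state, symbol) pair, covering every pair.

Grow the machine one transition at a time. Run the examples from 0; the earliest place one falls off (shortest prefix, ties alphabetical) gets sent to the lowest-numbered state that keeps every Accept/Reject pair distinguishable — a pair clashes when both reach the same state with identical unread suffix — and to a fresh state only if none does.
a: 0a undefined. 0a->0: ok.
b: 0b undefined. 0b->0: no, bb/b meet in 0. Open state 1: 0b->1.
c: 0c undefined. 0c->0: ok.
ba: 1a undefined. 1a->0: ok.
bb: 1b undefined. 1b->0: ok.
bc: 1c undefined. 1c->0: no, bcb/b meet in 1. 1c->1: no, cabcc/b meet in 1. Open state 2: 1c->2.
bca: 2a undefined. 2a->0: ok.
bcb: 2b undefined. 2b->0: ok.
cabcc: 2c undefined. 2c->0: ok.
All examples now run through 3 states with every (state, symbol) defined. Accept strings end in {0}, Reject strings end in {1}; accept={0}.

states=3 start=0 accept={0} delta: 0a->0 0b->1 0c->0 1a->0 1b->0 1c->2 2a->0 2b->0 2c->0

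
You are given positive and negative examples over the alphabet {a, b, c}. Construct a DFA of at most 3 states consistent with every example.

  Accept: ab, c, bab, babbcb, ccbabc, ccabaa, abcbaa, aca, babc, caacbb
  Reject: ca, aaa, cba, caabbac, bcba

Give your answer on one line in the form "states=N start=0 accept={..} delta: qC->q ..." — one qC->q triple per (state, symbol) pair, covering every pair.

states=2 start=0 accept={0} delta: 0a->1 0b->0 0c->0 1a->0 1b->0 1c->1

Fold the examples into a partial DFA from state 0: repeatedly fix the first undefined (state, symbol) met by the shortest-then-alphabetical prefix, trying targets in increasing order and rejecting any under which an Accept and a Reject string meet in one state with the same remainder; add a state when all current targets are rejected. Accepting states are where Accept strings end.
a: 0a undefined. 0a->0: no, aca/ca meet in 0 with "ca" left. Open state 1: 0a->1.
b: 0b undefined. 0b->0: ok.
c: 0c undefined. 0c->0: ok.
aa: 1a undefined. 1a->0: ok.
ab: 1b undefined. 1b->0: ok.
ac: 1c undefined. 1c->0: no, ab/caabbac meet in 0. 1c->1: ok.
All examples now run through 2 states with every (state, symbol) defined. Accept strings end in {0}, Reject strings end in {1}; accept={0}.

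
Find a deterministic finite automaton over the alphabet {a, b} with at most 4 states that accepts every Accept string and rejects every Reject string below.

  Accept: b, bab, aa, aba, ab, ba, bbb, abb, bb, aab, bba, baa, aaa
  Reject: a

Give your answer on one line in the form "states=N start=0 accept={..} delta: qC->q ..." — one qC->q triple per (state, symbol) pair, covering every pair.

Grow the machine one transition at a time. Run the examples from 0; the earliest place one falls off (shortest prefix, ties alphabetical) gets sent to the lowest-numbered state that keeps every Accept/Reject pair distinguishable — a pair clashes when both reach the same state with identical unread suffix — and to a fresh state only if none does.
a: 0a undefined. 0a->0: no, aa/a meet in 0. Open state 1: 0a->1.
b: 0b undefined. 0b->0: no, ba/a meet in 1. 0b->1: no, b/a meet in 1. Open state 2: 0b->2.
aa: 1a undefined. 1a->0: no, aaa/a meet in 1. 1a->1: no, aa/a meet in 1. 1a->2: ok.
ab: 1b undefined. 1b->0: no, aba/a meet in 1. 1b->1: no, ab/a meet in 1. 1b->2: ok.
ba: 2a undefined. 2a->0: no, baa/a meet in 1. 2a->1: no, aba/a meet in 1. 2a->2: ok.
bb: 2b undefined. 2b->0: no, bba/a meet in 1. 2b->1: no, bab/a meet in 1. 2b->2: ok.
All examples now run through 3 states with every (state, symbol) defined. Accept strings end in {2}, Reject strings end in {1}; accept={2}.

states=3 start=0 accept={2} delta: 0a->1 0b->2 1a->2 1b->2 2a->2 2b->2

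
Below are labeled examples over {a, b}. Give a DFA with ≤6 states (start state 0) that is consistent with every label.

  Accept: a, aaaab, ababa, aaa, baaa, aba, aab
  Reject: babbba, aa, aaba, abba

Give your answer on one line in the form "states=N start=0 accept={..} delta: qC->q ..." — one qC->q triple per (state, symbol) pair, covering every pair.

Grow the machine one transition at a time. Run the examples from 0; the earliest place one falls off (shortest prefix, ties alphabetical) gets sent to the lowest-numbered state that keeps every Accept/Reject pair distinguishable — a pair clashes when both reach the same state with identical unread suffix — and to a fresh state only if none does.
a: 0a undefined. 0a->0: no, a/aa meet in 0. Open state 1: 0a->1.
b: 0b undefined. 0b->0: ok.
aa: 1a undefined. 1a->0: no, a/aaba meet in 1. 1a->1: no, a/aa meet in 1. Open state 2: 1a->2.
ab: 1b undefined. 1b->0: no, a/babbba meet in 1. 1b->1: no, ababa/aaba meet in 2 with "ba" left. 1b->2: ok.
aaa: 2a undefined. 2a->0: no, aaaab/aa meet in 2. 2a->1: ok.
aab: 2b undefined. 2b->0: no, a/babbba meet in 1. 2b->1: no, a/babbba meet in 1. 2b->2: no, a/babbba meet in 1. Open state 3: 2b->3.
aaba: 3a undefined. 3a->0: ok.
babbb: 3b undefined. 3b->0: no, a/babbba meet in 1. 3b->1: ok.
All examples now run through 4 states with every (state, symbol) defined. Accept strings end in {1,3}, Reject strings end in {0,2}; accept={1,3}.

states=4 start=0 accept={1,3} delta: 0a->1 0b->0 1a->2 1b->2 2a->1 2b->3 3a->0 3b->1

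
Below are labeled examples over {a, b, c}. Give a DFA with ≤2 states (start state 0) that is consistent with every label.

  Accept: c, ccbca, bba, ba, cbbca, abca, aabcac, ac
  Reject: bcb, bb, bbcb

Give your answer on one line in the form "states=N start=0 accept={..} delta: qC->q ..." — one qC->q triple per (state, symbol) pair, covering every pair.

State merging on the prefix tree: take the shortest (then alphabetical) example prefix whose next move is undefined and point that move at state 0, else 1, else 2, ...; a target is out if some Accept/Reject pair would then sit in one state with the same input left (inseparable). If every existing state is out, open a new one.
a: 0a undefined. 0a->0: ok.
b: 0b undefined. 0b->0: no, bba/bb meet in 0. Open state 1: 0b->1.
c: 0c undefined. 0c->0: ok.
ba: 1a undefined. 1a->0: ok.
bb: 1b undefined. 1b->0: no, c/bb meet in 0. 1b->1: ok.
bc: 1c undefined. 1c->0: ok.
All examples now run through 2 states with every (state, symbol) defined. Accept strings end in {0}, Reject strings end in {1}; accept={0}.

states=2 start=0 accept={0} delta: 0a->0 0b->1 0c->0 1a->0 1b->1 1c->0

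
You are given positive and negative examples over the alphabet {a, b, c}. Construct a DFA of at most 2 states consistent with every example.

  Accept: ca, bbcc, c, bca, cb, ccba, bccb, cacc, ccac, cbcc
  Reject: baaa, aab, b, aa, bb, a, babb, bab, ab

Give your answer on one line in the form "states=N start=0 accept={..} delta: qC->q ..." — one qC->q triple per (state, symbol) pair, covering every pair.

states=2 start=0 accept={1} delta: 0a->0 0b->0 0c->1 1a->1 1b->1 1c->1

Grow the machine one transition at a time. Run the examples from 0; the earliest place one falls off (shortest prefix, ties alphabetical) gets sent to the lowest-numbered state that keeps every Accept/Reject pair distinguishable — a pair clashes when both reach the same state with identical unread suffix — and to a fresh state only if none does.
a: 0a undefined. 0a->0: ok.
b: 0b undefined. 0b->0: ok.
c: 0c undefined. 0c->0: no, ca/baaa meet in 0. Open state 1: 0c->1.
ca: 1a undefined. 1a->0: no, ca/baaa meet in 0. 1a->1: ok.
cb: 1b undefined. 1b->0: no, cb/baaa meet in 0. 1b->1: ok.
cc: 1c undefined. 1c->0: no, bbcc/baaa meet in 0. 1c->1: ok.
All examples now run through 2 states with every (state, symbol) defined. Accept strings end in {1}, Reject strings end in {0}; accept={1}.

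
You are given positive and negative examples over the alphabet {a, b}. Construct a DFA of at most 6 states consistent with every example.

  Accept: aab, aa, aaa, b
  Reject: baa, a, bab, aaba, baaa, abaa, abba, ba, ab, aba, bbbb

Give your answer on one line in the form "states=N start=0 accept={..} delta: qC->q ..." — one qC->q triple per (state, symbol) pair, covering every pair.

Grow the machine one transition at a time. Run the examples from 0; the earliest place one falls off (shortest prefix, ties alphabetical) gets sent to the lowest-numbered state that keeps every Accept/Reject pair distinguishable — a pair clashes when both reach the same state with identical unread suffix — and to a fresh state only if none does.
a: 0a undefined. 0a->0: no, aab/ab meet in 0 with "b" left. Open state 1: 0a->1.
b: 0b undefined. 0b->0: no, aa/baa meet in 1 with "a" left. 0b->1: no, aab/bab meet in 1 with "ab" left. Open state 2: 0b->2.
aa: 1a undefined. 1a->0: no, aaa/a meet in 1. 1a->1: no, aab/ab meet in 1 with "b" left. 1a->2: no, aaa/ba meet in 2 with "a" left. Open state 3: 1a->3.
ab: 1b undefined. 1b->0: no, aa/abaa meet in 3. 1b->1: no, aa/abba meet in 3. 1b->2: no, b/ab meet in 2. 1b->3: no, aa/ab meet in 3. Open state 4: 1b->4.
ba: 2a undefined. 2a->0: no, aa/baaa meet in 3. 2a->1: no, aa/baa meet in 3. 2a->2: no, b/baa meet in 2. 2a->3: no, aab/bab meet in 3 with "b" left. 2a->4: ok.
bb: 2b undefined. 2b->0: ok.
aaa: 3a undefined. 3a->0: no, aaa/bbbb meet in 0. 3a->1: no, aaa/a meet in 1. 3a->2: ok.
aab: 3b undefined. 3b->0: no, aab/bbbb meet in 0. 3b->1: no, aab/a meet in 1. 3b->2: ok.
aba: 4a undefined. 4a->0: ok.
abb: 4b undefined. 4b->0: ok.
All examples now run through 5 states with every (state, symbol) defined. Accept strings end in {2,3}, Reject strings end in {0,1,4}; accept={2,3}.

states=5 start=0 accept={2,3} delta: 0a->1 0b->2 1a->3 1b->4 2a->4 2b->0 3a->2 3b->2 4a->0 4b->0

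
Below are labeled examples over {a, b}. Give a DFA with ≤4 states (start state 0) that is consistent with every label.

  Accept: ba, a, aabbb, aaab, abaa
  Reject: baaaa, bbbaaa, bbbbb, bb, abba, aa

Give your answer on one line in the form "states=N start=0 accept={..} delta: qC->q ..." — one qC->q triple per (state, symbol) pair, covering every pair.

Fold the examples into a partial DFA from state 0: repeatedly fix the first undefined (state, symbol) met by the shortest-then-alphabetical prefix, trying targets in increasing order and rejecting any under which an Accept and a Reject string meet in one state with the same remainder; add a state when all current targets are rejected. Accepting states are where Accept strings end.
a: 0a undefined. 0a->0: no, a/aa meet in 0. Open state 1: 0a->1.
b: 0b undefined. 0b->0: ok.
aa: 1a undefined. 1a->0: no, ba/bbbaaa meet in 1. 1a->1: no, ba/baaaa meet in 1. Open state 2: 1a->2.
ab: 1b undefined. 1b->0: no, ba/abba meet in 1. 1b->1: no, abaa/bbbaaa meet in 2 with "a" left. 1b->2: no, abaa/baaaa meet in 2 with "aa" left. Open state 3: 1b->3.
aaa: 2a undefined. 2a->0: no, ba/baaaa meet in 1. 2a->1: no, ba/bbbaaa meet in 1. 2a->2: ok.
aab: 2b undefined. 2b->0: no, aabbb/bbbbb meet in 0. 2b->1: ok.
aba: 3a undefined. 3a->0: ok.
abb: 3b undefined. 3b->0: no, ba/abba meet in 1. 3b->1: ok.
All examples now run through 4 states with every (state, symbol) defined. Accept strings end in {1}, Reject strings end in {0,2}; accept={1}.

states=4 start=0 accept={1} delta: 0a->1 0b->0 1a->2 1b->3 2a->2 2b->1 3a->0 3b->1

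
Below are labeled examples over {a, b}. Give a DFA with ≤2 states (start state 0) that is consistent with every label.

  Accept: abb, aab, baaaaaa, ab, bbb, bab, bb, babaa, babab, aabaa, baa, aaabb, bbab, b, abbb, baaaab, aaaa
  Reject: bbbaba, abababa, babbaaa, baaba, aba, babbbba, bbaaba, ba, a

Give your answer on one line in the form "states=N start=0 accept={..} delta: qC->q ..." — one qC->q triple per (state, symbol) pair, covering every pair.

Fold the examples into a partial DFA from state 0: repeatedly fix the first undefined (state, symbol) met by the shortest-then-alphabetical prefix, trying targets in increasing order and rejecting any under which an Accept and a Reject string meet in one state with the same remainder; add a state when all current targets are rejected. Accepting states are where Accept strings end.
a: 0a undefined. 0a->0: no, aaaa/a meet in 0. Open state 1: 0a->1.
b: 0b undefined. 0b->0: ok.
aa: 1a undefined. 1a->0: ok.
ab: 1b undefined. 1b->0: ok.
All examples now run through 2 states with every (state, symbol) defined. Accept strings end in {0}, Reject strings end in {1}; accept={0}.

states=2 start=0 accept={0} delta: 0a->1 0b->0 1a->0 1b->0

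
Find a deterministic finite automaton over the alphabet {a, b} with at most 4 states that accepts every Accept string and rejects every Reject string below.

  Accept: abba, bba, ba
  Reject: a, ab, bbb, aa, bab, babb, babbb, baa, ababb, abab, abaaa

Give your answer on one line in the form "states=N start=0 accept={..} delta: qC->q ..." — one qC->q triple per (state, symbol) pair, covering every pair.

Grow the machine one transition at a time. Run the examples from 0; the earliest place one falls off (shortest prefix, ties alphabetical) gets sent to the lowest-numbered state that keeps every Accept/Reject pair distinguishable — a pair clashes when both reach the same state with identical unread suffix — and to a fresh state only if none does.
a: 0a undefined. 0a->0: ok.
b: 0b undefined. 0b->0: no, abba/a meet in 0. Open state 1: 0b->1.
ba: 1a undefined. 1a->0: no, ba/a meet in 0. 1a->1: no, ba/ab meet in 1. Open state 2: 1a->2.
bb: 1b undefined. 1b->0: no, abba/a meet in 0. 1b->1: ok.
baa: 2a undefined. 2a->0: ok.
bab: 2b undefined. 2b->0: ok.
All examples now run through 3 states with every (state, symbol) defined. Accept strings end in {2}, Reject strings end in {0,1}; accept={2}.

states=3 start=0 accept={2} delta: 0a->0 0b->1 1a->2 1b->1 2a->0 2b->0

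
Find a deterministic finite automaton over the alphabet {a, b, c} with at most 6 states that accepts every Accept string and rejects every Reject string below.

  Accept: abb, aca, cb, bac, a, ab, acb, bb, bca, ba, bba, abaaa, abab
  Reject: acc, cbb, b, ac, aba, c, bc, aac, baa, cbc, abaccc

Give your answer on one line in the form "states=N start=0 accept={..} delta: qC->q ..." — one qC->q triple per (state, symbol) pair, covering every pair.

Grow the machine one transition at a time. Run the examples from 0; the earliest place one falls off (shortest prefix, ties alphabetical) gets sent to the lowest-numbered state that keeps every Accept/Reject pair distinguishable — a pair clashes when both reach the same state with identical unread suffix — and to a fresh state only if none does.
a: 0a undefined. 0a->0: no, ab/b meet in 0 with "b" left. Open state 1: 0a->1.
b: 0b undefined. 0b->0: no, bac/ac meet in 1 with "c" left. 0b->1: no, bac/aac meet in 1 with "ac" left. Open state 2: 0b->2.
c: 0c undefined. 0c->0: no, cb/b meet in 2. 0c->1: no, abb/cbb meet in 1 with "bb" left. 0c->2: ok.
aa: 1a undefined. 1a->0: ok.
ab: 1b undefined. 1b->0: no, abb/b meet in 2. 1b->1: no, abaaa/aba meet in 0. 1b->2: no, ab/b meet in 2. Open state 3: 1b->3.
ac: 1c undefined. 1c->0: no, acb/acc meet in 2. 1c->1: no, a/acc meet in 1. 1c->2: ok.
ba: 2a undefined. 2a->0: no, bac/b meet in 2. 2a->1: no, bac/b meet in 2. 2a->2: no, aca/b meet in 2. 2a->3: ok.
bb: 2b undefined. 2b->0: ok.
bc: 2c undefined. 2c->0: no, cb/acc meet in 0. 2c->1: no, a/acc meet in 1. 2c->2: ok.
aba: 3a undefined. 3a->0: no, cb/aba meet in 0. 3a->1: no, a/aba meet in 1. 3a->2: no, abaaa/acc meet in 2. 3a->3: no, aca/aba meet in 3. Open state 4: 3a->4.
abb: 3b undefined. 3b->0: ok.
bac: 3c undefined. 3c->0: ok.
abaa: 4a undefined. 4a->0: ok.
abab: 4b undefined. 4b->0: ok.
abac: 4c undefined. 4c->0: ok.
All examples now run through 5 states with every (state, symbol) defined. Accept strings end in {0,1,3}, Reject strings end in {2,4}; accept={0,1,3}.

states=5 start=0 accept={0,1,3} delta: 0a->1 0b->2 0c->2 1a->0 1b->3 1c->2 2a->3 2b->0 2c->2 3a->4 3b->0 3c->0 4a->0 4b->0 4c->0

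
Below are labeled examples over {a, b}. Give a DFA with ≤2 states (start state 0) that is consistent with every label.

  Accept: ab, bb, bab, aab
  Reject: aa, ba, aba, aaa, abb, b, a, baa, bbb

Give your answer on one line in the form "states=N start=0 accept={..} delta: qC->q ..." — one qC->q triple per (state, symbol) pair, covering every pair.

State merging on the prefix tree: take the shortest (then alphabetical) example prefix whose next move is undefined and point that move at state 0, else 1, else 2, ...; a target is out if some Accept/Reject pair would then sit in one state with the same input left (inseparable). If every existing state is out, open a new one.
a: 0a undefined. 0a->0: no, ab/b meet in 0 with "b" left. Open state 1: 0a->1.
b: 0b undefined. 0b->0: no, bb/b meet in 0. 0b->1: ok.
aa: 1a undefined. 1a->0: no, bab/aaa meet in 1. 1a->1: ok.
ab: 1b undefined. 1b->0: ok.
All examples now run through 2 states with every (state, symbol) defined. Accept strings end in {0}, Reject strings end in {1}; accept={0}.

states=2 start=0 accept={0} delta: 0a->1 0b->1 1a->1 1b->0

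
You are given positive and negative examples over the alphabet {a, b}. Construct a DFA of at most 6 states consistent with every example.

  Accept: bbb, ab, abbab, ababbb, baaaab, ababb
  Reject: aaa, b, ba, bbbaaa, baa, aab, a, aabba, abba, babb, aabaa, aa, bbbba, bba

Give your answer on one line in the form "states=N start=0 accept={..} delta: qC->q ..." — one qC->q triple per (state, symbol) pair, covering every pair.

states=5 start=0 accept={3,4} delta: 0a->1 0b->1 1a->2 1b->3 2a->1 2b->0 3a->0 3b->4 4a->1 4b->0

Grow the machine one transition at a time. Run the examples from 0; the earliest place one falls off (shortest prefix, ties alphabetical) gets sent to the lowest-numbered state that keeps every Accept/Reject pair distinguishable — a pair clashes when both reach the same state with identical unread suffix — and to a fresh state only if none does.
a: 0a undefined. 0a->0: no, ab/b meet in 0 with "b" left. Open state 1: 0a->1.
b: 0b undefined. 0b->0: no, bbb/b meet in 0. 0b->1: ok.
aa: 1a undefined. 1a->0: no, ab/babb meet in 1 with "b" left. 1a->1: no, bbb/babb meet in 1 with "bb" left. Open state 2: 1a->2.
ab: 1b undefined. 1b->0: no, bbb/b meet in 1. 1b->1: no, bbb/b meet in 1. 1b->2: no, bbb/aab meet in 2 with "b" left. Open state 3: 1b->3.
aaa: 2a undefined. 2a->0: no, baaaab/aab meet in 2 with "b" left. 2a->1: ok.
aab: 2b undefined. 2b->0: ok.
aba: 3a undefined. 3a->0: ok.
abb: 3b undefined. 3b->0: no, bbb/aab meet in 0. 3b->1: no, bbb/aaa meet in 1. 3b->2: no, bbb/ba meet in 2. 3b->3: no, abbab/aaa meet in 1. Open state 4: 3b->4.
abba: 4a undefined. 4a->0: no, abbab/aaa meet in 1. 4a->1: ok.
bbbb: 4b undefined. 4b->0: ok.
All examples now run through 5 states with every (state, symbol) defined. Accept strings end in {3,4}, Reject strings end in {0,1,2}; accept={3,4}.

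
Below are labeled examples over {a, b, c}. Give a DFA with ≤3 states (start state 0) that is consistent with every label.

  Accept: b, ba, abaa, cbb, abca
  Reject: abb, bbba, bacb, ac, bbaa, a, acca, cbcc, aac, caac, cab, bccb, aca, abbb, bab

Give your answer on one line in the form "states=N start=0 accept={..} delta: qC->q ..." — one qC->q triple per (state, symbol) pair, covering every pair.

Fold the examples into a partial DFA from state 0: repeatedly fix the first undefined (state, symbol) met by the shortest-then-alphabetical prefix, trying targets in increasing order and rejecting any under which an Accept and a Reject string meet in one state with the same remainder; add a state when all current targets are rejected. Accepting states are where Accept strings end.
a: 0a undefined. 0a->0: ok.
b: 0b undefined. 0b->0: no, b/abb meet in 0. Open state 1: 0b->1.
c: 0c undefined. 0c->0: no, b/cab meet in 1. 0c->1: no, b/ac meet in 1. Open state 2: 0c->2.
ba: 1a undefined. 1a->0: no, b/bab meet in 1. 1a->1: ok.
bb: 1b undefined. 1b->0: no, b/bbba meet in 1. 1b->1: no, b/abb meet in 1. 1b->2: ok.
bc: 1c undefined. 1c->0: no, b/bacb meet in 1. 1c->1: ok.
ca: 2a undefined. 2a->0: no, b/cab meet in 1. 2a->1: no, b/bbaa meet in 1. 2a->2: ok.
cb: 2b undefined. 2b->0: ok.
acc: 2c undefined. 2c->0: ok.
All examples now run through 3 states with every (state, symbol) defined. Accept strings end in {1}, Reject strings end in {0,2}; accept={1}.

states=3 start=0 accept={1} delta: 0a->0 0b->1 0c->2 1a->1 1b->2 1c->1 2a->2 2b->0 2c->0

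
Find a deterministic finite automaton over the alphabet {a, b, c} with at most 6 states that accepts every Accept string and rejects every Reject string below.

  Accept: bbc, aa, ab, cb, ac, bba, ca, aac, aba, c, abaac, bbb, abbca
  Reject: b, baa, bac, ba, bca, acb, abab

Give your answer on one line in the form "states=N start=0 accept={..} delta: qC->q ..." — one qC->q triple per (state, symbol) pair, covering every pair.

State merging on the prefix tree: take the shortest (then alphabetical) example prefix whose next move is undefined and point that move at state 0, else 1, else 2, ...; a target is out if some Accept/Reject pair would then sit in one state with the same input left (inseparable). If every existing state is out, open a new one.
a: 0a undefined. 0a->0: no, ab/b meet in 0 with "b" left. Open state 1: 0a->1.
b: 0b undefined. 0b->0: no, aa/baa meet in 1 with "a" left. 0b->1: no, aa/ba meet in 1 with "a" left. Open state 2: 0b->2.
c: 0c undefined. 0c->0: no, cb/b meet in 2. 0c->1: ok.
aa: 1a undefined. 1a->0: ok.
ab: 1b undefined. 1b->0: no, aa/abab meet in 0. 1b->1: ok.
ac: 1c undefined. 1c->0: ok.
ba: 2a undefined. 2a->0: no, aa/ba meet in 0. 2a->1: no, aa/baa meet in 0. 2a->2: ok.
bb: 2b undefined. 2b->0: no, bbb/b meet in 2. 2b->1: ok.
bc: 2c undefined. 2c->0: no, bbc/bac meet in 0. 2c->1: no, bbc/bca meet in 0. 2c->2: ok.
All examples now run through 3 states with every (state, symbol) defined. Accept strings end in {0,1}, Reject strings end in {2}; accept={0,1}.

states=3 start=0 accept={0,1} delta: 0a->1 0b->2 0c->1 1a->0 1b->1 1c->0 2a->2 2b->1 2c->2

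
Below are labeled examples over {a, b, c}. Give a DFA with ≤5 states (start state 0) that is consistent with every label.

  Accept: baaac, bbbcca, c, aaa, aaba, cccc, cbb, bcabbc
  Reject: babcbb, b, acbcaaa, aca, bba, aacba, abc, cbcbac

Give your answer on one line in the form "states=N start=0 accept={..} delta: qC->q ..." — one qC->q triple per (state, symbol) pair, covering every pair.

State merging on the prefix tree: take the shortest (then alphabetical) example prefix whose next move is undefined and point that move at state 0, else 1, else 2, ...; a target is out if some Accept/Reject pair would then sit in one state with the same input left (inseparable). If every existing state is out, open a new one.
a: 0a undefined. 0a->0: ok.
b: 0b undefined. 0b->0: no, baaac/abc meet in 0 with "c" left. Open state 1: 0b->1.
c: 0c undefined. 0c->0: no, c/aca meet in 0. 0c->1: no, c/b meet in 1. Open state 2: 0c->2.
ba: 1a undefined. 1a->0: ok.
bb: 1b undefined. 1b->0: no, aaa/bba meet in 0. 1b->1: no, aaa/bba meet in 0. 1b->2: ok.
bc: 1c undefined. 1c->0: no, baaac/babcbb meet in 2. 1c->1: ok.
cb: 2b undefined. 2b->0: no, baaac/cbcbac meet in 2. 2b->1: no, bbbcca/acbcaaa meet in 0. 2b->2: no, baaac/babcbb meet in 2. Open state 3: 2b->3.
cc: 2c undefined. 2c->0: ok.
aca: 2a undefined. 2a->0: no, aaa/aca meet in 0. 2a->1: ok.
cbb: 3b undefined. 3b->0: ok.
cbc: 3c undefined. 3c->0: no, baaac/cbcbac meet in 2. 3c->1: no, bbbcca/acbcaaa meet in 0. 3c->2: no, bbbcca/acbcaaa meet in 0. 3c->3: no, baaac/cbcbac meet in 2. Open state 4: 3c->4.
cbcb: 4b undefined. 4b->0: no, baaac/cbcbac meet in 2. 4b->1: no, baaac/cbcbac meet in 2. 4b->2: ok.
aacba: 3a undefined. 3a->0: no, aaa/aacba meet in 0. 3a->1: ok.
acbca: 4a undefined. 4a->0: no, aaa/acbcaaa meet in 0. 4a->1: no, aaa/acbcaaa meet in 0. 4a->2: no, aaa/acbcaaa meet in 0. 4a->3: no, aaa/acbcaaa meet in 0. 4a->4: ok.
bbbcc: 4c undefined. 4c->0: ok.
All examples now run through 5 states with every (state, symbol) defined. Accept strings end in {0,2}, Reject strings end in {1,3,4}; accept={0,2}.

states=5 start=0 accept={0,2} delta: 0a->0 0b->1 0c->2 1a->0 1b->2 1c->1 2a->1 2b->3 2c->0 3a->1 3b->0 3c->4 4a->4 4b->2 4c->0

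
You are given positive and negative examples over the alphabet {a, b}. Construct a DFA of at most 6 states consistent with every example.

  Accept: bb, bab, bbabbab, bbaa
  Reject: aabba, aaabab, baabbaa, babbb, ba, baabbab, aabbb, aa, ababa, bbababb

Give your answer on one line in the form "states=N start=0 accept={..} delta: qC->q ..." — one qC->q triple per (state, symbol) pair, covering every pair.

states=5 start=0 accept={1,2} delta: 0a->1 0b->1 1a->0 1b->2 2a->3 2b->4 3a->1 3b->4 4a->4 4b->3

Grow the machine one transition at a time. Run the examples from 0; the earliest place one falls off (shortest prefix, ties alphabetical) gets sent to the lowest-numbered state that keeps every Accept/Reject pair distinguishable — a pair clashes when both reach the same state with identical unread suffix — and to a fresh state only if none does.
a: 0a undefined. 0a->0: no, bab/aaabab meet in 0 with "bab" left. Open state 1: 0a->1.
b: 0b undefined. 0b->0: no, bbaa/aa meet in 1 with "a" left. 0b->1: ok.
aa: 1a undefined. 1a->0: ok.
ab: 1b undefined. 1b->0: no, bb/aaabab meet in 0. 1b->1: no, bb/aaabab meet in 1. Open state 2: 1b->2.
aba: 2a undefined. 2a->0: no, bb/bbababb meet in 2. 2a->1: no, bb/aaabab meet in 2. 2a->2: no, bb/aabba meet in 2. Open state 3: 2a->3.
abab: 3b undefined. 3b->0: no, bab/ababa meet in 1. 3b->1: no, bb/bbababb meet in 2. 3b->2: no, bb/aaabab meet in 2. 3b->3: no, bbaa/ababa meet in 3 with "a" left. Open state 4: 3b->4.
bbaa: 3a undefined. 3a->0: no, bbaa/ba meet in 0. 3a->1: ok.
aabbb: 2b undefined. 2b->0: no, bb/baabbab meet in 2. 2b->1: no, bab/baabbaa meet in 1. 2b->2: no, bb/babbb meet in 2. 2b->3: no, bb/baabbab meet in 2. 2b->4: ok.
ababa: 4a undefined. 4a->0: no, bb/bbababb meet in 2. 4a->1: no, bb/baabbab meet in 2. 4a->2: no, bb/ababa meet in 2. 4a->3: no, bab/baabbaa meet in 1. 4a->4: ok.
bbabb: 4b undefined. 4b->0: no, bab/bbababb meet in 1. 4b->1: no, bb/bbababb meet in 2. 4b->2: no, bb/baabbab meet in 2. 4b->3: ok.
All examples now run through 5 states with every (state, symbol) defined. Accept strings end in {1,2}, Reject strings end in {0,3,4}; accept={1,2}.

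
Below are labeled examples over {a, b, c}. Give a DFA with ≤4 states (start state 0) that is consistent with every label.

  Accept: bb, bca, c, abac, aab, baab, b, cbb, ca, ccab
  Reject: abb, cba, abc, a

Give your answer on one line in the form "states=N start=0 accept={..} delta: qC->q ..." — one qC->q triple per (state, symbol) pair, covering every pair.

states=3 start=0 accept={0,2} delta: 0a->1 0b->0 0c->2 1a->0 1b->1 1c->1 2a->0 2b->0 2c->1

Fold the examples into a partial DFA from state 0: repeatedly fix the first undefined (state, symbol) met by the shortest-then-alphabetical prefix, trying targets in increasing order and rejecting any under which an Accept and a Reject string meet in one state with the same remainder; add a state when all current targets are rejected. Accepting states are where Accept strings end.
a: 0a undefined. 0a->0: no, bb/abb meet in 0 with "bb" left. Open state 1: 0a->1.
b: 0b undefined. 0b->0: ok.
c: 0c undefined. 0c->0: no, bca/cba meet in 1. 0c->1: no, c/a meet in 1. Open state 2: 0c->2.
aa: 1a undefined. 1a->0: ok.
ab: 1b undefined. 1b->0: no, bb/abb meet in 0. 1b->1: ok.
ca: 2a undefined. 2a->0: ok.
cb: 2b undefined. 2b->0: ok.
cc: 2c undefined. 2c->0: no, ccab/abb meet in 1. 2c->1: ok.
abc: 1c undefined. 1c->0: no, bb/abc meet in 0. 1c->1: ok.
All examples now run through 3 states with every (state, symbol) defined. Accept strings end in {0,2}, Reject strings end in {1}; accept={0,2}.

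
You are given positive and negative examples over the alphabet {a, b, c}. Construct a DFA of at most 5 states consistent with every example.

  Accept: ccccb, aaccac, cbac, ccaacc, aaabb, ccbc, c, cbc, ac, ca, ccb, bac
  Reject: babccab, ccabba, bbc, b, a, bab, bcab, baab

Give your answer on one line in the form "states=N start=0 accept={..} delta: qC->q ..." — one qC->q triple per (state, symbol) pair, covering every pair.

states=5 start=0 accept={2,4} delta: 0a->0 0b->1 0c->2 1a->0 1b->2 1c->0 2a->2 2b->0 2c->3 3a->3 3b->4 3c->4 4a->0 4b->4 4c->4

Grow the machine one transition at a time. Run the examples from 0; the earliest place one falls off (shortest prefix, ties alphabetical) gets sent to the lowest-numbered state that keeps every Accept/Reject pair distinguishable — a pair clashes when both reach the same state with identical unread suffix — and to a fresh state only if none does.
a: 0a undefined. 0a->0: ok.
b: 0b undefined. 0b->0: no, aaabb/b meet in 0. Open state 1: 0b->1.
c: 0c undefined. 0c->0: no, ccccb/b meet in 1. 0c->1: no, c/b meet in 1. Open state 2: 0c->2.
ba: 1a undefined. 1a->0: ok.
bb: 1b undefined. 1b->0: no, aaabb/a meet in 0. 1b->1: no, aaabb/b meet in 1. 1b->2: ok.
bc: 1c undefined. 1c->0: ok.
ca: 2a undefined. 2a->0: no, ca/a meet in 0. 2a->1: no, aaabb/babccab meet in 2. 2a->2: ok.
cb: 2b undefined. 2b->0: ok.
cc: 2c undefined. 2c->0: no, ccccb/b meet in 1. 2c->1: no, ccccb/babccab meet in 0. 2c->2: no, ccccb/babccab meet in 0. Open state 3: 2c->3.
cca: 3a undefined. 3a->0: no, aaccac/ccabba meet in 2. 3a->1: no, aaccac/babccab meet in 0. 3a->2: no, aaccac/bbc meet in 3. 3a->3: ok.
ccb: 3b undefined. 3b->0: no, ccb/babccab meet in 0. 3b->1: no, cbac/ccabba meet in 2. 3b->2: no, ccbc/bbc meet in 3. 3b->3: no, ccb/ccabba meet in 3. Open state 4: 3b->4.
ccc: 3c undefined. 3c->0: no, ccccb/babccab meet in 0. 3c->1: no, ccccb/b meet in 1. 3c->2: no, ccaacc/bbc meet in 3. 3c->3: no, aaccac/bbc meet in 3. 3c->4: ok.
ccbc: 4c undefined. 4c->0: no, ccccb/b meet in 1. 4c->1: no, ccaacc/b meet in 1. 4c->2: no, ccccb/babccab meet in 0. 4c->3: no, ccaacc/bbc meet in 3. 4c->4: ok.
ccabb: 4b undefined. 4b->0: no, ccccb/babccab meet in 0. 4b->1: no, ccccb/b meet in 1. 4b->2: no, ccccb/ccabba meet in 2. 4b->3: no, ccccb/ccabba meet in 3. 4b->4: ok.
ccabba: 4a undefined. 4a->0: ok.
All examples now run through 5 states with every (state, symbol) defined. Accept strings end in {2,4}, Reject strings end in {0,1,3}; accept={2,4}.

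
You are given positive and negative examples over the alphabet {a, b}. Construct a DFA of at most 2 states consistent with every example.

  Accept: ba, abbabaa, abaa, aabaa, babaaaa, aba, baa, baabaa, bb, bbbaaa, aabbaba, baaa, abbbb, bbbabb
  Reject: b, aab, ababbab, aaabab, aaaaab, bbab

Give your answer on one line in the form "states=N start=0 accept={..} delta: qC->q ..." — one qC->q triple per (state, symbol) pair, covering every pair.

states=2 start=0 accept={0} delta: 0a->0 0b->1 1a->0 1b->0

Grow the machine one transition at a time. Run the examples from 0; the earliest place one falls off (shortest prefix, ties alphabetical) gets sent to the lowest-numbered state that keeps every Accept/Reject pair distinguishable — a pair clashes when both reach the same state with identical unread suffix — and to a fresh state only if none does.
a: 0a undefined. 0a->0: ok.
b: 0b undefined. 0b->0: no, ba/b meet in 0. Open state 1: 0b->1.
ba: 1a undefined. 1a->0: ok.
bb: 1b undefined. 1b->0: ok.
All examples now run through 2 states with every (state, symbol) defined. Accept strings end in {0}, Reject strings end in {1}; accept={0}.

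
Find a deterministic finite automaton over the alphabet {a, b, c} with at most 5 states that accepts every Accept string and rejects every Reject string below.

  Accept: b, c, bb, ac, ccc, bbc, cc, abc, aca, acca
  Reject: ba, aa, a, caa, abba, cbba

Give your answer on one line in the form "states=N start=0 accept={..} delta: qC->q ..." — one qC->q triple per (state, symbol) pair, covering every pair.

states=3 start=0 accept={1,2} delta: 0a->0 0b->1 0c->2 1a->0 1b->1 1c->1 2a->1 2b->0 2c->2

Grow the machine one transition at a time. Run the examples from 0; the earliest place one falls off (shortest prefix, ties alphabetical) gets sent to the lowest-numbered state that keeps every Accept/Reject pair distinguishable — a pair clashes when both reach the same state with identical unread suffix — and to a fresh state only if none does.
a: 0a undefined. 0a->0: ok.
b: 0b undefined. 0b->0: no, b/ba meet in 0. Open state 1: 0b->1.
c: 0c undefined. 0c->0: no, c/aa meet in 0. 0c->1: no, aca/ba meet in 1 with "a" left. Open state 2: 0c->2.
ba: 1a undefined. 1a->0: ok.
bb: 1b undefined. 1b->0: no, bb/ba meet in 0. 1b->1: ok.
ca: 2a undefined. 2a->0: no, aca/ba meet in 0. 2a->1: ok.
cb: 2b undefined. 2b->0: ok.
cc: 2c undefined. 2c->0: no, cc/ba meet in 0. 2c->1: no, acca/ba meet in 0. 2c->2: ok.
abc: 1c undefined. 1c->0: no, bbc/ba meet in 0. 1c->1: ok.
All examples now run through 3 states with every (state, symbol) defined. Accept strings end in {1,2}, Reject strings end in {0}; accept={1,2}.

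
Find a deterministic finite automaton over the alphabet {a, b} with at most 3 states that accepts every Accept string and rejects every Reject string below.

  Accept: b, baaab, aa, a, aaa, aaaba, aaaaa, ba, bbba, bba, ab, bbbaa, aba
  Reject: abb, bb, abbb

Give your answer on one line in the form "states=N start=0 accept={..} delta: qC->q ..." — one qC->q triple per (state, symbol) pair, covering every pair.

Fold the examples into a partial DFA from state 0: repeatedly fix the first undefined (state, symbol) met by the shortest-then-alphabetical prefix, trying targets in increasing order and rejecting any under which an Accept and a Reject string meet in one state with the same remainder; add a state when all current targets are rejected. Accepting states are where Accept strings end.
a: 0a undefined. 0a->0: ok.
b: 0b undefined. 0b->0: no, b/abb meet in 0. Open state 1: 0b->1.
ba: 1a undefined. 1a->0: ok.
bb: 1b undefined. 1b->0: no, b/abbb meet in 1. 1b->1: no, b/abb meet in 1. Open state 2: 1b->2.
bba: 2a undefined. 2a->0: ok.
bbb: 2b undefined. 2b->0: no, aa/abbb meet in 0. 2b->1: no, b/abbb meet in 1. 2b->2: ok.
All examples now run through 3 states with every (state, symbol) defined. Accept strings end in {0,1}, Reject strings end in {2}; accept={0,1}.

states=3 start=0 accept={0,1} delta: 0a->0 0b->1 1a->0 1b->2 2a->0 2b->2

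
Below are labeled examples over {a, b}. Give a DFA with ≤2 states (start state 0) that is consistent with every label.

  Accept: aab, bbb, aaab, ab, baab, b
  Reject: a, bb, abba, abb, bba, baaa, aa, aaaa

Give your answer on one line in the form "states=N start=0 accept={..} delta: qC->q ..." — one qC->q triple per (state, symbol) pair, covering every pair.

states=2 start=0 accept={1} delta: 0a->0 0b->1 1a->0 1b->0

Fold the examples into a partial DFA from state 0: repeatedly fix the first undefined (state, symbol) met by the shortest-then-alphabetical prefix, trying targets in increasing order and rejecting any under which an Accept and a Reject string meet in one state with the same remainder; add a state when all current targets are rejected. Accepting states are where Accept strings end.
a: 0a undefined. 0a->0: ok.
b: 0b undefined. 0b->0: no, aab/a meet in 0. Open state 1: 0b->1.
ba: 1a undefined. 1a->0: ok.
bb: 1b undefined. 1b->0: ok.
All examples now run through 2 states with every (state, symbol) defined. Accept strings end in {1}, Reject strings end in {0}; accept={1}.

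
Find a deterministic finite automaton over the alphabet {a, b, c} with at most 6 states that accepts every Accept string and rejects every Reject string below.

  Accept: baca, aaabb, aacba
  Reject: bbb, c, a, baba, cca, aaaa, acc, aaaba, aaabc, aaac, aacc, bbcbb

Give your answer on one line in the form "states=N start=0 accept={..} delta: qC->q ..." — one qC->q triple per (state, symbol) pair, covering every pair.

states=4 start=0 accept={3} delta: 0a->0 0b->1 0c->1 1a->2 1b->3 1c->0 2a->3 2b->0 2c->2 3a->3 3b->0 3c->1

Fold the examples into a partial DFA from state 0: repeatedly fix the first undefined (state, symbol) met by the shortest-then-alphabetical prefix, trying targets in increasing order and rejecting any under which an Accept and a Reject string meet in one state with the same remainder; add a state when all current targets are rejected. Accepting states are where Accept strings end.
a: 0a undefined. 0a->0: ok.
b: 0b undefined. 0b->0: no, aaabb/bbb meet in 0. Open state 1: 0b->1.
c: 0c undefined. 0c->0: no, aacba/aaaba meet in 1 with "a" left. 0c->1: ok.
ba: 1a undefined. 1a->0: no, baca/a meet in 0. 1a->1: no, baca/cca meet in 1 with "ca" left. Open state 2: 1a->2.
bb: 1b undefined. 1b->0: no, aaabb/a meet in 0. 1b->1: no, aaabb/bbb meet in 1. 1b->2: no, aaabb/aaaba meet in 2. Open state 3: 1b->3.
cc: 1c undefined. 1c->0: ok.
bab: 2b undefined. 2b->0: ok.
bac: 2c undefined. 2c->0: no, baca/a meet in 0. 2c->1: no, baca/aaaba meet in 2. 2c->2: ok.
bbb: 3b undefined. 3b->0: ok.
bbc: 3c undefined. 3c->0: no, aaabb/bbcbb meet in 3. 3c->1: ok.
baca: 2a undefined. 2a->0: no, baca/bbb meet in 0. 2a->1: no, baca/c meet in 1. 2a->2: no, baca/aaaba meet in 2. 2a->3: ok.
aacba: 3a undefined. 3a->0: no, aacba/bbb meet in 0. 3a->1: no, aacba/c meet in 1. 3a->2: no, aacba/aaaba meet in 2. 3a->3: ok.
All examples now run through 4 states with every (state, symbol) defined. Accept strings end in {3}, Reject strings end in {0,1,2}; accept={3}.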